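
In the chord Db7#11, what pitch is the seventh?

Root of Db7#11 = D♭. The 7th is a minor 7th: D♭ up a minor 7th → C♭.

C♭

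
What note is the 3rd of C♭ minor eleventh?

Root of C♭ minor eleventh = C-flat. The 3rd is a minor 3rd: C-flat up a minor 3rd → E-double-flat.

E-double-flat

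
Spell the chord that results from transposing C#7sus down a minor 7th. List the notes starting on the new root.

D♯  G♯  A♯  C♯

A minor 7th down from C♯ is D♯, so the new chord is D♯ dominant seventh suspended fourth.
root → D♯
4th (perfect 4th) → G♯
5th (perfect 5th) → A♯
7th (minor 7th) → C♯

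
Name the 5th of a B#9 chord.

F𝄪

Root of B#9 = B♯. The 5th is a perfect 5th: B♯ up a perfect 5th → F𝄪.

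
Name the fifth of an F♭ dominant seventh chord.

Cb

F♭ dominant seventh is built on Fb; its 5th is a perfect 5th above the root.
A fifth above F uses the letter C, and the perfect 5th above Fb is Cb.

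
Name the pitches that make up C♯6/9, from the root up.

C♯  E♯  G♯  A♯  D♯

C♯6/9: six-nine on C♯.
- root: C♯
- major 3rd: E♯
- perfect 5th: G♯
- major 6th: A♯
- major 9th: D♯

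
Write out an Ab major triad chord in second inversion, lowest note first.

Eb, Ab, C

Ab major triad = Ab–C–Eb; second inversion → fifth (Eb) lowest.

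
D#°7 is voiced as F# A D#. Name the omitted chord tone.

C

The full D#°7 chord is D#, F#, A, C.
Comparing with the voicing, the diminished 7th (7th) — C — is absent.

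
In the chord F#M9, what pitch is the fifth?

C♯

F#M9 is built on F♯; its 5th is a perfect 5th above the root.
A fifth above F uses the letter C, and the perfect 5th above F♯ is C♯.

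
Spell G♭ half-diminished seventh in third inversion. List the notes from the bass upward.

Fb, Gb, Bbb, Dbb

In root position, G♭ half-diminished seventh is Gb–Bbb–Dbb–Fb.
Third inversion puts the seventh (Fb) in the bass.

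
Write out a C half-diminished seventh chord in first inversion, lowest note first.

C half-diminished seventh = C–E-flat–G-flat–B-flat; first inversion → third (E-flat) lowest.

E-flat, G-flat, B-flat, C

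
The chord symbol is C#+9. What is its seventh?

B

Root of C#+9 = C#. The 7th is a minor 7th: C# up a minor 7th → B.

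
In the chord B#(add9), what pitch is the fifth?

F##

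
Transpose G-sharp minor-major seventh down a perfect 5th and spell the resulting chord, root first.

C# E G# B#

Transposed root: G# → C# (perfect 5th down). So we spell C# minor-major seventh:
- root: C#
- minor 3rd: E
- perfect 5th: G#
- major 7th: B#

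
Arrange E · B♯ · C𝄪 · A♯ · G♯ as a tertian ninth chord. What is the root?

A♯

Arranged so that each adjacent pair is a third by letter name: A♯ – C𝄪 – E – G♯ – B♯.
The bottom of that stack, A♯, is the root (this is A♯ dominant ninth flat five).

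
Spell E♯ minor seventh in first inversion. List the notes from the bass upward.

G-sharp, B-sharp, D-sharp, E-sharp

E♯ minor seventh = E-sharp–G-sharp–B-sharp–D-sharp; first inversion → third (G-sharp) lowest.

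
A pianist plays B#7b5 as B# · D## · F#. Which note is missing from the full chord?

A#

B#7b5 = B#, D##, F#, A#. The voicing lacks the 7th (minor 7th), A#.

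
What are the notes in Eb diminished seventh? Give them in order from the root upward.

Eb, Gb, Bbb, Dbb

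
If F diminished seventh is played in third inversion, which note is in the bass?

E-double-flat

F diminished seventh in root position is F–A-flat–C-flat–E-double-flat.
Third inversion places the seventh in the bass, which is E-double-flat.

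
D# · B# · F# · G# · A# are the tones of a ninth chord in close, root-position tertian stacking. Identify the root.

Arranged so that each adjacent pair is a third by letter name: G# – B# – D# – F# – A#.
The bottom of that stack, G#, is the root (this is G# dominant ninth).

G#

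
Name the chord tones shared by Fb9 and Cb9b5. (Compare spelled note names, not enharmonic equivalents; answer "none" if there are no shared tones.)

Cb

Fb9: Fb Ab Cb Ebb Gb
Cb9b5: Cb Eb Gbb Bbb Db
Common to both → Cb.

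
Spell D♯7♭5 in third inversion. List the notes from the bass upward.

D♯7♭5 = D#–F##–A–C#; third inversion → seventh (C#) lowest.

C#  D#  F##  A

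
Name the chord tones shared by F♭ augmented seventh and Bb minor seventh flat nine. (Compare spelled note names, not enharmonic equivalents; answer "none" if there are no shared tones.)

A-flat

F♭ augmented seventh = F-flat, A-flat, C, E-double-flat.
Bb minor seventh flat nine = B-flat, D-flat, F, A-flat, C-flat.
Shared: A-flat.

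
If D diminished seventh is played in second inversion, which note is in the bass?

A♭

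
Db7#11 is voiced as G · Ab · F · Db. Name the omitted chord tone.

Cb

The full Db7#11 chord is Db, F, Ab, Cb, G.
Comparing with the voicing, the minor 7th (7th) — Cb — is absent.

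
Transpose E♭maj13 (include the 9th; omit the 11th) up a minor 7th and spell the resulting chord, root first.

Db F Ab C Eb Bb

Eb up a minor 7th → Db. New chord: Db major thirteenth.
- root: Db
- major 3rd: F
- perfect 5th: Ab
- major 7th: C
- major 9th: Eb
- major 13th: Bb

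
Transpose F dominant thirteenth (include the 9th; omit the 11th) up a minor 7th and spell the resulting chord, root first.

Transposed root: F → Eb (minor 7th up). So we spell Eb dominant thirteenth:
root → Eb
3rd (major 3rd) → G
5th (perfect 5th) → Bb
7th (minor 7th) → Db
9th (major 9th) → F
13th (major 13th) → C

Eb – G – Bb – Db – F – C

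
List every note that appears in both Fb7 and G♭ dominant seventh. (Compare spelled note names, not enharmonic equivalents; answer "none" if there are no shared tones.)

Fb7: F♭ A♭ C♭ E𝄫
G♭ dominant seventh: G♭ B♭ D♭ F♭
Common to both → F♭.

F♭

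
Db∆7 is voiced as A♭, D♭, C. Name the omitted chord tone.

F

The full Db∆7 chord is D♭, F, A♭, C.
Comparing with the voicing, the major 3rd (3rd) — F — is absent.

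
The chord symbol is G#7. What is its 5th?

Root of G#7 = G#. The 5th is a perfect 5th: G# up a perfect 5th → D#.

D#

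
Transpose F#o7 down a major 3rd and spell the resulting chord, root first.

D, F, Ab, Cb

Transposed root: F# → D (major 3rd down). So we spell D diminished seventh:
root → D
3rd (minor 3rd) → F
5th (diminished 5th) → Ab
7th (diminished 7th) → Cb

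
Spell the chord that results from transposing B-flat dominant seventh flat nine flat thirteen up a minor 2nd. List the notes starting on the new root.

Bb up a minor 2nd → Cb. New chord: Cb dominant seventh flat nine flat thirteen.
- root: Cb
- major 3rd: Eb
- perfect 5th: Gb
- minor 7th: Bbb
- minor 9th: Dbb
- minor 13th: Abb

Cb, Eb, Gb, Bbb, Dbb, Abb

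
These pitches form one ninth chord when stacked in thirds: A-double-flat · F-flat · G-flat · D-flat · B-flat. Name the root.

G-flat

Arranged so that each adjacent pair is a third by letter name: G-flat – B-flat – D-flat – F-flat – A-double-flat.
The bottom of that stack, G-flat, is the root (this is G-flat dominant seventh flat nine).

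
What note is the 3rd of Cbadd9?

E♭

Cbadd9 is built on C♭; its 3rd is a major 3rd above the root.
A third above C uses the letter E, and the major 3rd above C♭ is E♭.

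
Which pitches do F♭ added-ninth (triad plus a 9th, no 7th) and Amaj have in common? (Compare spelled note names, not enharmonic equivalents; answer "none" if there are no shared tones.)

none

F♭ added-ninth: Fb Ab Cb Gb
Amaj: A C# E
Common to both → none.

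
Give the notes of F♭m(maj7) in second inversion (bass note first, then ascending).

F♭m(maj7) = Fb–Abb–Cb–Eb; second inversion → fifth (Cb) lowest.

Cb, Eb, Fb, Abb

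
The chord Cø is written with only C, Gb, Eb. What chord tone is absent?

Bb

Cø = C, Eb, Gb, Bb. The voicing lacks the 7th (minor 7th), Bb.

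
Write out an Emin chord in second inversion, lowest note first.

B, E, G

Emin = E–G–B; second inversion → fifth (B) lowest.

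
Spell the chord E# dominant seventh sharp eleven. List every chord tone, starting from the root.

E-sharp G-double-sharp B-sharp D-sharp A-double-sharp

E# dominant seventh sharp eleven is a dominant seventh sharp eleven built on E-sharp.
Root: E-sharp
Major 3rd (3rd): G-double-sharp
Perfect 5th (5th): B-sharp
Minor 7th (7th): D-sharp
Augmented 11th (11th): A-double-sharp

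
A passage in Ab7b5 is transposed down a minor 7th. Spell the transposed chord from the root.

A minor 7th down from Ab is Bb, so the new chord is Bb dominant seventh flat five.
Root: Bb
Major 3rd (3rd): D
Diminished 5th (5th): Fb
Minor 7th (7th): Ab

Bb  D  Fb  Ab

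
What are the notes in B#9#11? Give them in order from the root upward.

B♯ – D𝄪 – F𝄪 – A♯ – C𝄪 – E𝄪

Root B♯, quality dominant ninth sharp eleven:
Root: B♯
Major 3rd (3rd): D𝄪
Perfect 5th (5th): F𝄪
Minor 7th (7th): A♯
Major 9th (9th): C𝄪
Augmented 11th (11th): E𝄪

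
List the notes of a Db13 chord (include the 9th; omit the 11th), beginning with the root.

Db  F  Ab  Cb  Eb  Bb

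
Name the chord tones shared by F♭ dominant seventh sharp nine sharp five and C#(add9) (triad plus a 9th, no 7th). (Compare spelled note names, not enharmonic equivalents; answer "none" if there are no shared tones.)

F♭ dominant seventh sharp nine sharp five = Fb, Ab, C, Ebb, G.
C#(add9) = C#, E#, G#, D#.
Shared: none.

none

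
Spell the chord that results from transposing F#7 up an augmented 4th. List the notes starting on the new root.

B#  D##  F##  A#

Transposed root: F# → B# (augmented 4th up). So we spell B# dominant seventh:
Root: B#
Major 3rd (3rd): D##
Perfect 5th (5th): F##
Minor 7th (7th): A#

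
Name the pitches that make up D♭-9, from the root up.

D♭-9: minor ninth on Db.
- root: Db
- minor 3rd: Fb
- perfect 5th: Ab
- minor 7th: Cb
- major 9th: Eb

Db  Fb  Ab  Cb  Eb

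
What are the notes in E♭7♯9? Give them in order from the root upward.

Eb, G, Bb, Db, F#

Root Eb, quality dominant seventh sharp nine:
Eb — root
G — major 3rd
Bb — perfect 5th
Db — minor 7th
F# — augmented 9th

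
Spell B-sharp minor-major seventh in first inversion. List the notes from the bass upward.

D-sharp  F-double-sharp  A-double-sharp  B-sharp

B-sharp minor-major seventh = B-sharp–D-sharp–F-double-sharp–A-double-sharp; first inversion → third (D-sharp) lowest.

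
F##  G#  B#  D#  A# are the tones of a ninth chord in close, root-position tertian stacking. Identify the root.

G#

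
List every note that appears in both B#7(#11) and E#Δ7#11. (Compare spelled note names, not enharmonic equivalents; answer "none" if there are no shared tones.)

B#7(#11): B# D## F## A# E##
E#Δ7#11: E# G## B# D## A##
Common to both → B#, D##.

B#, D##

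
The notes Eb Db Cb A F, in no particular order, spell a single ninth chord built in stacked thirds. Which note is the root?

Db

Stacking in thirds gives Db – F – A – Cb – Eb, so Db is the root — Db dominant ninth sharp five.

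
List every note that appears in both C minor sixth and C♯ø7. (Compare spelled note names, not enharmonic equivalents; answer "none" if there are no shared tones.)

G

C minor sixth = C, Eb, G, A.
C♯ø7 = C#, E, G, B.
Shared: G.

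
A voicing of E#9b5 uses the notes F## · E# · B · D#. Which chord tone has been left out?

G##

E#9b5 = E#, G##, B, D#, F##. The voicing lacks the 3rd (major 3rd), G##.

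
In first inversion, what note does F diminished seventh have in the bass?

Ab

F diminished seventh in root position is F–Ab–Cb–Ebb.
First inversion places the third in the bass, which is Ab.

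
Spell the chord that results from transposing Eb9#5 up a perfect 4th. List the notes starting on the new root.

Ab, C, E, Gb, Bb

Eb up a perfect 4th → Ab. New chord: Ab dominant ninth sharp five.
root → Ab
3rd (major 3rd) → C
5th (augmented 5th) → E
7th (minor 7th) → Gb
9th (major 9th) → Bb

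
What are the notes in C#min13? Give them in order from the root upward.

C#, E, G#, B, D#, F#, A#

C#min13: minor thirteenth on C#.
root → C#
3rd (minor 3rd) → E
5th (perfect 5th) → G#
7th (minor 7th) → B
9th (major 9th) → D#
11th (perfect 11th) → F#
13th (major 13th) → A#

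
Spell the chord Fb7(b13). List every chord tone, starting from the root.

F♭ – A♭ – C♭ – E𝄫 – D𝄫

Root F♭, quality dominant seventh flat thirteen:
root → F♭
3rd (major 3rd) → A♭
5th (perfect 5th) → C♭
7th (minor 7th) → E𝄫
13th (minor 13th) → D𝄫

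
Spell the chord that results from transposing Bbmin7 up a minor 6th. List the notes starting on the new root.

Gb, Bbb, Db, Fb

Bb up a minor 6th → Gb. New chord: Gb minor seventh.
root → Gb
3rd (minor 3rd) → Bbb
5th (perfect 5th) → Db
7th (minor 7th) → Fb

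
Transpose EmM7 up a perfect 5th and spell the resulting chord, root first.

E up a perfect 5th → B. New chord: B minor-major seventh.
B — root
D — minor 3rd
F♯ — perfect 5th
A♯ — major 7th

B  D  F♯  A♯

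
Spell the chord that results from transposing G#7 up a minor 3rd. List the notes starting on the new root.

B D# F# A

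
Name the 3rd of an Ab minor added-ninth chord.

Root of Ab minor added-ninth = Ab. The 3rd is a minor 3rd: Ab up a minor 3rd → Cb.

Cb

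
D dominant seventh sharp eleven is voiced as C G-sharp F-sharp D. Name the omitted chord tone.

D dominant seventh sharp eleven = D, F-sharp, A, C, G-sharp. The voicing lacks the 5th (perfect 5th), A.

A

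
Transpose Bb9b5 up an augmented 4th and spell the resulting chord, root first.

An augmented 4th up from Bb is E, so the new chord is E dominant ninth flat five.
- root: E
- major 3rd: G#
- diminished 5th: Bb
- minor 7th: D
- major 9th: F#

E G# Bb D F#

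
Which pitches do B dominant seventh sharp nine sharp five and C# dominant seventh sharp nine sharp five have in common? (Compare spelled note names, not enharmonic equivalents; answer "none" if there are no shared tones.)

B

B dominant seventh sharp nine sharp five: B D-sharp F-double-sharp A C-double-sharp
C# dominant seventh sharp nine sharp five: C-sharp E-sharp G-double-sharp B D-double-sharp
Common to both → B.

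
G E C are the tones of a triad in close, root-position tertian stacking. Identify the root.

C

Stacking in thirds gives C – E – G, so C is the root — C major triad.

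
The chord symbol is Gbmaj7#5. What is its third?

Gbmaj7#5 is built on Gb; its 3rd is a major 3rd above the root.
A third above G uses the letter B, and the major 3rd above Gb is Bb.

Bb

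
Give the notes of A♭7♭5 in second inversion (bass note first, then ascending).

A♭7♭5 = A♭–C–E𝄫–G♭; second inversion → fifth (E𝄫) lowest.

E𝄫, G♭, A♭, C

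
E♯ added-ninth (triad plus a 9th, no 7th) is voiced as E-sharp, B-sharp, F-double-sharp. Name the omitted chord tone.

G-double-sharp

The full E♯ added-ninth chord is E-sharp, G-double-sharp, B-sharp, F-double-sharp.
Comparing with the voicing, the major 3rd (3rd) — G-double-sharp — is absent.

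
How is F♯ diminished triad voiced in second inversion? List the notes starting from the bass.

In root position, F♯ diminished triad is F#–A–C.
Second inversion puts the fifth (C) in the bass.

C F# A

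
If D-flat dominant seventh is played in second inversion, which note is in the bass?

D-flat dominant seventh = D-flat–F–A-flat–C-flat. Second inversion → fifth in the bass = A-flat.

A-flat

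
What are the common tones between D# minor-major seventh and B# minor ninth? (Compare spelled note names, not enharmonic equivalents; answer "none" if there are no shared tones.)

D-sharp – A-sharp – C-double-sharp

D# minor-major seventh: D-sharp F-sharp A-sharp C-double-sharp
B# minor ninth: B-sharp D-sharp F-double-sharp A-sharp C-double-sharp
Common to both → D-sharp, A-sharp, C-double-sharp.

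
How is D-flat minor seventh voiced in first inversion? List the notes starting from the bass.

D-flat minor seventh = Db–Fb–Ab–Cb; first inversion → third (Fb) lowest.

Fb, Ab, Cb, Db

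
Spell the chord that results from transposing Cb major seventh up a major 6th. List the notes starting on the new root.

Ab – C – Eb – G

Transposed root: Cb → Ab (major 6th up). So we spell Ab major seventh:
Ab — root
C — major 3rd
Eb — perfect 5th
G — major 7th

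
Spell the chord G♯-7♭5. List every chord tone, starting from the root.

G#, B, D, F#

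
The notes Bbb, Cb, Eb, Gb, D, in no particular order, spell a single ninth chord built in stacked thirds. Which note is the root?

Cb

Arranged so that each adjacent pair is a third by letter name: Cb – Eb – Gb – Bbb – D.
The bottom of that stack, Cb, is the root (this is Cb dominant seventh sharp nine).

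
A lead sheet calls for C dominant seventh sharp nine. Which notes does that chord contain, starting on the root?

C dominant seventh sharp nine is a dominant seventh sharp nine built on C.
C — root
E — major 3rd
G — perfect 5th
Bb — minor 7th
D# — augmented 9th

C  E  G  Bb  D#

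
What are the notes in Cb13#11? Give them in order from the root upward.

C♭, E♭, G♭, B𝄫, D♭, F, A♭

Cb13#11: dominant thirteenth sharp eleven on C♭.
- root: C♭
- major 3rd: E♭
- perfect 5th: G♭
- minor 7th: B𝄫
- major 9th: D♭
- augmented 11th: F
- major 13th: A♭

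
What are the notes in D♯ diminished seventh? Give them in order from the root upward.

D♯ diminished seventh: diminished seventh on D#.
D# — root
F# — minor 3rd
A — diminished 5th
C — diminished 7th

D# F# A C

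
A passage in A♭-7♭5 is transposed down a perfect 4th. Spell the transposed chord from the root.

Eb, Gb, Bbb, Db

A perfect 4th down from Ab is Eb, so the new chord is Eb half-diminished seventh.
root → Eb
3rd (minor 3rd) → Gb
5th (diminished 5th) → Bbb
7th (minor 7th) → Db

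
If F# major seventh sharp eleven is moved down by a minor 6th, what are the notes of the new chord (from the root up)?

A# – C## – E# – G## – D##

A minor 6th down from F# is A#, so the new chord is A# major seventh sharp eleven.
- root: A#
- major 3rd: C##
- perfect 5th: E#
- major 7th: G##
- augmented 11th: D##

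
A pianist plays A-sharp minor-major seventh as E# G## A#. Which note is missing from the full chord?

C#

A-sharp minor-major seventh = A#, C#, E#, G##. The voicing lacks the 3rd (minor 3rd), C#.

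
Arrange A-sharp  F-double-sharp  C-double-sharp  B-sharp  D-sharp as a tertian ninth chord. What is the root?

Stacking in thirds gives B-sharp – D-sharp – F-double-sharp – A-sharp – C-double-sharp, so B-sharp is the root — B-sharp minor ninth.

B-sharp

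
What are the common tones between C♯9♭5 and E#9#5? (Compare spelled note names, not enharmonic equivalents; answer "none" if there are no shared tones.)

C♯9♭5: C# E# G B D#
E#9#5: E# G## B## D# F##
Common to both → E#, D#.

E# D#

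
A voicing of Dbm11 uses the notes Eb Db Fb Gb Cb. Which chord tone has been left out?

Dbm11 = Db, Fb, Ab, Cb, Eb, Gb. The voicing lacks the 5th (perfect 5th), Ab.

Ab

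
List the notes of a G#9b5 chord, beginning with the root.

G♯  B♯  D  F♯  A♯

Root G♯, quality dominant ninth flat five:
root → G♯
3rd (major 3rd) → B♯
5th (diminished 5th) → D
7th (minor 7th) → F♯
9th (major 9th) → A♯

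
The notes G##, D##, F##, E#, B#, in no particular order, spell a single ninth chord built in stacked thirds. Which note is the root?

E#

Stacking in thirds gives E# – G## – B# – D## – F##, so E# is the root — E# major ninth.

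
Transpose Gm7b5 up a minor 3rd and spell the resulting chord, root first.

Bb, Db, Fb, Ab

A minor 3rd up from G is Bb, so the new chord is Bb half-diminished seventh.
Root: Bb
Minor 3rd (3rd): Db
Diminished 5th (5th): Fb
Minor 7th (7th): Ab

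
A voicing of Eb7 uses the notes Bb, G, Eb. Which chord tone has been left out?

Eb7 = Eb, G, Bb, Db. The voicing lacks the 7th (minor 7th), Db.

Db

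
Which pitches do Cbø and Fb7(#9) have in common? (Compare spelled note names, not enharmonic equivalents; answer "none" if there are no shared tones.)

Cb  Ebb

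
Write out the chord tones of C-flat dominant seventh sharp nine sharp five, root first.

C♭  E♭  G  B𝄫  D

C-flat dominant seventh sharp nine sharp five: dominant seventh sharp nine sharp five on C♭.
C♭ — root
E♭ — major 3rd
G — augmented 5th
B𝄫 — minor 7th
D — augmented 9th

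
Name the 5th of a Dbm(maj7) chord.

Root of Dbm(maj7) = Db. The 5th is a perfect 5th: Db up a perfect 5th → Ab.

Ab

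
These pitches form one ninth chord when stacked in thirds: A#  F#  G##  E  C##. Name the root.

Stacking in thirds gives F# – A# – C## – E – G##, so F# is the root — F# dominant seventh sharp nine sharp five.

F#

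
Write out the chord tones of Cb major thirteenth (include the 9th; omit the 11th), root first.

C-flat – E-flat – G-flat – B-flat – D-flat – A-flat

Cb major thirteenth: major thirteenth on C-flat.
- root: C-flat
- major 3rd: E-flat
- perfect 5th: G-flat
- major 7th: B-flat
- major 9th: D-flat
- major 13th: A-flat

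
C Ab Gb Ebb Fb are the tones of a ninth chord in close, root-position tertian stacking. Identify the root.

Fb

Arranged so that each adjacent pair is a third by letter name: Fb – Ab – C – Ebb – Gb.
The bottom of that stack, Fb, is the root (this is Fb dominant ninth sharp five).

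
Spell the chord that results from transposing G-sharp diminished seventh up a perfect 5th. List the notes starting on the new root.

G# up a perfect 5th → D#. New chord: D# diminished seventh.
Root: D#
Minor 3rd (3rd): F#
Diminished 5th (5th): A
Diminished 7th (7th): C

D#, F#, A, C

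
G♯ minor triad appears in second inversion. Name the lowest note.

D-sharp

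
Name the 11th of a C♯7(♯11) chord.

F##

C♯7(♯11) is built on C#; its 11th is an augmented 11th above the root.
A fourth above C uses the letter F, and the augmented 11th above C# is F##.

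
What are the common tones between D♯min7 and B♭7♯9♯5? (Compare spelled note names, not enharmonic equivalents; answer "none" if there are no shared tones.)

F#  C#

D♯min7: D# F# A# C#
B♭7♯9♯5: Bb D F# Ab C#
Common to both → F#, C#.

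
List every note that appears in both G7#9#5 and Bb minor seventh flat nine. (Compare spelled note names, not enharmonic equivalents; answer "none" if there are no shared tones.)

F

G7#9#5: G B D# F A#
Bb minor seventh flat nine: Bb Db F Ab Cb
Common to both → F.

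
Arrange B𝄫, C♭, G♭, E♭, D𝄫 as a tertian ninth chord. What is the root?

Stacking in thirds gives C♭ – E♭ – G♭ – B𝄫 – D𝄫, so C♭ is the root — C♭ dominant seventh flat nine.

C♭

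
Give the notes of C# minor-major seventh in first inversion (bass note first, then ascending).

In root position, C# minor-major seventh is C#–E–G#–B#.
First inversion puts the third (E) in the bass.

E – G# – B# – C#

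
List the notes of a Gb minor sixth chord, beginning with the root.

Gb minor sixth: minor sixth on G-flat.
- root: G-flat
- minor 3rd: B-double-flat
- perfect 5th: D-flat
- major 6th: E-flat

G-flat – B-double-flat – D-flat – E-flat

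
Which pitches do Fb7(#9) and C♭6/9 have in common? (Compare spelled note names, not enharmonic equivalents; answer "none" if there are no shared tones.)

Fb7(#9) = Fb, Ab, Cb, Ebb, G.
C♭6/9 = Cb, Eb, Gb, Ab, Db.
Shared: Ab, Cb.

Ab, Cb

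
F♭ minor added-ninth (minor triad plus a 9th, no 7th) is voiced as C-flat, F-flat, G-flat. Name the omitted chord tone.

A-double-flat

The full F♭ minor added-ninth chord is F-flat, A-double-flat, C-flat, G-flat.
Comparing with the voicing, the minor 3rd (3rd) — A-double-flat — is absent.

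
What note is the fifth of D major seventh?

A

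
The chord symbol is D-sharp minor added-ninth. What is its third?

F♯

Root of D-sharp minor added-ninth = D♯. The 3rd is a minor 3rd: D♯ up a minor 3rd → F♯.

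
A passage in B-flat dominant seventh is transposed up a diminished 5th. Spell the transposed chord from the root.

F-flat – A-flat – C-flat – E-double-flat

Transposed root: B-flat → F-flat (diminished 5th up). So we spell F-flat dominant seventh:
- root: F-flat
- major 3rd: A-flat
- perfect 5th: C-flat
- minor 7th: E-double-flat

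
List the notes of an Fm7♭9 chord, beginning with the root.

Root F, quality minor seventh flat nine:
root → F
3rd (minor 3rd) → A♭
5th (perfect 5th) → C
7th (minor 7th) → E♭
9th (minor 9th) → G♭

F, A♭, C, E♭, G♭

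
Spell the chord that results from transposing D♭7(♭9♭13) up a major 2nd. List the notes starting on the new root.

Db up a major 2nd → Eb. New chord: Eb dominant seventh flat nine flat thirteen.
root → Eb
3rd (major 3rd) → G
5th (perfect 5th) → Bb
7th (minor 7th) → Db
9th (minor 9th) → Fb
13th (minor 13th) → Cb

Eb  G  Bb  Db  Fb  Cb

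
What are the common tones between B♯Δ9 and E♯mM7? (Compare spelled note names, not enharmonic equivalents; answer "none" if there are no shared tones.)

B♯Δ9: B# D## F## A## C##
E♯mM7: E# G# B# D##
Common to both → B#, D##.

B#, D##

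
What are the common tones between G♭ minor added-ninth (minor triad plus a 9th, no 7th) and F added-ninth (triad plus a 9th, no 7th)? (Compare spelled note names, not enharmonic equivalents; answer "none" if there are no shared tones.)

none

G♭ minor added-ninth = G-flat, B-double-flat, D-flat, A-flat.
F added-ninth = F, A, C, G.
Shared: none.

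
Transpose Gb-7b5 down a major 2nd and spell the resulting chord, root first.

F♭ – A𝄫 – C𝄫 – E𝄫

Transposed root: G♭ → F♭ (major 2nd down). So we spell F♭ half-diminished seventh:
- root: F♭
- minor 3rd: A𝄫
- diminished 5th: C𝄫
- minor 7th: E𝄫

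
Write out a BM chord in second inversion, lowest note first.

BM = B–D#–F#; second inversion → fifth (F#) lowest.

F# – B – D#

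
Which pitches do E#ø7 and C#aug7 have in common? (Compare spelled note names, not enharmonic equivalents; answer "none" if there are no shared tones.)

E#ø7: E# G# B D#
C#aug7: C# E# G## B
Common to both → E#, B.

E# – B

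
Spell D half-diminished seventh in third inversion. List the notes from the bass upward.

In root position, D half-diminished seventh is D–F–A-flat–C.
Third inversion puts the seventh (C) in the bass.

C D F A-flat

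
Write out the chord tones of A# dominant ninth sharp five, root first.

A-sharp – C-double-sharp – E-double-sharp – G-sharp – B-sharp

A# dominant ninth sharp five: dominant ninth sharp five on A-sharp.
- root: A-sharp
- major 3rd: C-double-sharp
- augmented 5th: E-double-sharp
- minor 7th: G-sharp
- major 9th: B-sharp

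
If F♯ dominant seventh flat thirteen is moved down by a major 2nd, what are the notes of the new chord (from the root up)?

A major 2nd down from F-sharp is E, so the new chord is E dominant seventh flat thirteen.
- root: E
- major 3rd: G-sharp
- perfect 5th: B
- minor 7th: D
- minor 13th: C

E, G-sharp, B, D, C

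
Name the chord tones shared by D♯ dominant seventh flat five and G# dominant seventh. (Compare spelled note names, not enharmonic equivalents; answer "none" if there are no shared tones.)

D-sharp

D♯ dominant seventh flat five: D-sharp F-double-sharp A C-sharp
G# dominant seventh: G-sharp B-sharp D-sharp F-sharp
Common to both → D-sharp.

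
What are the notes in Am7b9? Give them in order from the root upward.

Am7b9 is a minor seventh flat nine built on A.
Root: A
Minor 3rd (3rd): C
Perfect 5th (5th): E
Minor 7th (7th): G
Minor 9th (9th): Bb

A, C, E, G, Bb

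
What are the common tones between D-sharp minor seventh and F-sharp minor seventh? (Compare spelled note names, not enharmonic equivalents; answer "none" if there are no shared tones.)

F-sharp  C-sharp

D-sharp minor seventh: D-sharp F-sharp A-sharp C-sharp
F-sharp minor seventh: F-sharp A C-sharp E
Common to both → F-sharp, C-sharp.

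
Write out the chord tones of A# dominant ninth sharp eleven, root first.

A#, C##, E#, G#, B#, D##

Root A#, quality dominant ninth sharp eleven:
A# — root
C## — major 3rd
E# — perfect 5th
G# — minor 7th
B# — major 9th
D## — augmented 11th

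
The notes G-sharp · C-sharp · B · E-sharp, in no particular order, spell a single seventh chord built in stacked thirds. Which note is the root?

C-sharp

Stacking in thirds gives C-sharp – E-sharp – G-sharp – B, so C-sharp is the root — C-sharp dominant seventh.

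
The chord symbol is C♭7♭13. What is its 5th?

C♭7♭13 is built on Cb; its 5th is a perfect 5th above the root.
A fifth above C uses the letter G, and the perfect 5th above Cb is Gb.

Gb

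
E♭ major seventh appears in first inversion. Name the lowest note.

E♭ major seventh in root position is Eb–G–Bb–D.
First inversion places the third in the bass, which is G.

G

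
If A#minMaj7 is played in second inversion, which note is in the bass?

A#minMaj7 in root position is A♯–C♯–E♯–G𝄪.
Second inversion places the fifth in the bass, which is E♯.

E♯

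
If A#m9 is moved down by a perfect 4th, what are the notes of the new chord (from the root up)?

E#, G#, B#, D#, F##

A perfect 4th down from A# is E#, so the new chord is E# minor ninth.
Root: E#
Minor 3rd (3rd): G#
Perfect 5th (5th): B#
Minor 7th (7th): D#
Major 9th (9th): F##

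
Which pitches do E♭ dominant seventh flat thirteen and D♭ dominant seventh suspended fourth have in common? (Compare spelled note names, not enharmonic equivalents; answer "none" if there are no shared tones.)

E♭ dominant seventh flat thirteen = Eb, G, Bb, Db, Cb.
D♭ dominant seventh suspended fourth = Db, Gb, Ab, Cb.
Shared: Db, Cb.

Db  Cb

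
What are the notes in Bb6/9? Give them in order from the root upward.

Bb6/9 is a six-nine built on Bb.
root → Bb
3rd (major 3rd) → D
5th (perfect 5th) → F
6th (major 6th) → G
9th (major 9th) → C

Bb  D  F  G  C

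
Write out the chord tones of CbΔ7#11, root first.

CbΔ7#11: major seventh sharp eleven on Cb.
Root: Cb
Major 3rd (3rd): Eb
Perfect 5th (5th): Gb
Major 7th (7th): Bb
Augmented 11th (11th): F

Cb  Eb  Gb  Bb  F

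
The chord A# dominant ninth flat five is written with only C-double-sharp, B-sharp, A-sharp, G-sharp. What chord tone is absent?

The full A# dominant ninth flat five chord is A-sharp, C-double-sharp, E, G-sharp, B-sharp.
Comparing with the voicing, the diminished 5th (5th) — E — is absent.

E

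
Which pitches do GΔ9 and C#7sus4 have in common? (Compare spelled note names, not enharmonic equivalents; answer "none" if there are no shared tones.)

GΔ9 = G, B, D, F#, A.
C#7sus4 = C#, F#, G#, B.
Shared: B, F#.

B – F#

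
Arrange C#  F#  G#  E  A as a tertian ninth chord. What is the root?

F#

Stacking in thirds gives F# – A – C# – E – G#, so F# is the root — F# minor ninth.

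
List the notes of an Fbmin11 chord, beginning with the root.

Fb, Abb, Cb, Ebb, Gb, Bbb

Root Fb, quality minor eleventh:
Fb — root
Abb — minor 3rd
Cb — perfect 5th
Ebb — minor 7th
Gb — major 9th
Bbb — perfect 11th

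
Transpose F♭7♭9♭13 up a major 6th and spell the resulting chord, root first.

Db – F – Ab – Cb – Ebb – Bbb

A major 6th up from Fb is Db, so the new chord is Db dominant seventh flat nine flat thirteen.
root → Db
3rd (major 3rd) → F
5th (perfect 5th) → Ab
7th (minor 7th) → Cb
9th (minor 9th) → Ebb
13th (minor 13th) → Bbb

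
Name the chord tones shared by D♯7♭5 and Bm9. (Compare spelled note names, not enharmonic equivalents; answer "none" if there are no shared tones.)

A  C#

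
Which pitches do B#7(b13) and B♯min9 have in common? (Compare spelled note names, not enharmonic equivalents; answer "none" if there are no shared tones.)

B#, F##, A#

B#7(b13): B# D## F## A# G#
B♯min9: B# D# F## A# C##
Common to both → B#, F##, A#.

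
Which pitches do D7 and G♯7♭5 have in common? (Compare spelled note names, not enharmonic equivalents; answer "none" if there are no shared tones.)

D7 = D, F#, A, C.
G♯7♭5 = G#, B#, D, F#.
Shared: D, F#.

D – F#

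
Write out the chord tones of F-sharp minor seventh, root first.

F-sharp minor seventh is a minor seventh built on F-sharp.
F-sharp — root
A — minor 3rd
C-sharp — perfect 5th
E — minor 7th

F-sharp, A, C-sharp, E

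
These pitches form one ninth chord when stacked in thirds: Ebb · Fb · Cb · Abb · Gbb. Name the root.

Fb

Arranged so that each adjacent pair is a third by letter name: Fb – Abb – Cb – Ebb – Gbb.
The bottom of that stack, Fb, is the root (this is Fb minor seventh flat nine).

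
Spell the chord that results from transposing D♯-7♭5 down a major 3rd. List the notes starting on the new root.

B, D, F, A

Transposed root: D♯ → B (major 3rd down). So we spell B half-diminished seventh:
B — root
D — minor 3rd
F — diminished 5th
A — minor 7th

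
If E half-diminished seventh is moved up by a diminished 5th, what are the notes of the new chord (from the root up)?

E up a diminished 5th → B-flat. New chord: B-flat half-diminished seventh.
Root: B-flat
Minor 3rd (3rd): D-flat
Diminished 5th (5th): F-flat
Minor 7th (7th): A-flat

B-flat D-flat F-flat A-flat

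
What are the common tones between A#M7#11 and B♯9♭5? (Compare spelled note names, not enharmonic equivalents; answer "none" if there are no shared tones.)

A#M7#11: A♯ C𝄪 E♯ G𝄪 D𝄪
B♯9♭5: B♯ D𝄪 F♯ A♯ C𝄪
Common to both → A♯, C𝄪, D𝄪.

A♯  C𝄪  D𝄪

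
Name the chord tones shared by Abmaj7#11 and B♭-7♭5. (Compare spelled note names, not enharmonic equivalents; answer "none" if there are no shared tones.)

Ab

Abmaj7#11: Ab C Eb G D
B♭-7♭5: Bb Db Fb Ab
Common to both → Ab.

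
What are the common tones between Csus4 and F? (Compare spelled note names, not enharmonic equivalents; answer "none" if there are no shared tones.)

Csus4: C F G
F: F A C
Common to both → C, F.

C – F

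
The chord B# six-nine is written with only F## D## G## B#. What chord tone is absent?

C##

B# six-nine = B#, D##, F##, G##, C##. The voicing lacks the 9th (major 9th), C##.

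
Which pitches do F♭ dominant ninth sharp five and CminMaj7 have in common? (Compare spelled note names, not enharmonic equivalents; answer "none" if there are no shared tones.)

C

F♭ dominant ninth sharp five: F♭ A♭ C E𝄫 G♭
CminMaj7: C E♭ G B
Common to both → C.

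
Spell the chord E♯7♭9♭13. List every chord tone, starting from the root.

E#, G##, B#, D#, F#, C#

E♯7♭9♭13 is a dominant seventh flat nine flat thirteen built on E#.
root → E#
3rd (major 3rd) → G##
5th (perfect 5th) → B#
7th (minor 7th) → D#
9th (minor 9th) → F#
13th (minor 13th) → C#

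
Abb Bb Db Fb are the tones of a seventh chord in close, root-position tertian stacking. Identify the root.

Bb

Stacking in thirds gives Bb – Db – Fb – Abb, so Bb is the root — Bb diminished seventh.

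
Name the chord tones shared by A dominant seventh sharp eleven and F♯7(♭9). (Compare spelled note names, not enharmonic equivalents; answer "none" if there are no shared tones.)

A dominant seventh sharp eleven: A C♯ E G D♯
F♯7(♭9): F♯ A♯ C♯ E G
Common to both → C♯, E, G.

C♯ E G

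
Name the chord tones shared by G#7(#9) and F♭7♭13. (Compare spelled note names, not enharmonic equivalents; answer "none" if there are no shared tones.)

none

G#7(#9): G# B# D# F# A##
F♭7♭13: Fb Ab Cb Ebb Dbb
Common to both → none.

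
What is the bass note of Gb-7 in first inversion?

Gb-7 = Gb–Bbb–Db–Fb. First inversion → third in the bass = Bbb.

Bbb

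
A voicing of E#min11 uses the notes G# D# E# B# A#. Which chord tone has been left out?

The full E#min11 chord is E#, G#, B#, D#, F##, A#.
Comparing with the voicing, the major 9th (9th) — F## — is absent.

F##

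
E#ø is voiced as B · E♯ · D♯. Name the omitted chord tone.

The full E#ø chord is E♯, G♯, B, D♯.
Comparing with the voicing, the minor 3rd (3rd) — G♯ — is absent.

G♯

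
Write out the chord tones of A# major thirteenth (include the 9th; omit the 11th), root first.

A# major thirteenth is a major thirteenth built on A#.
- root: A#
- major 3rd: C##
- perfect 5th: E#
- major 7th: G##
- major 9th: B#
- major 13th: F##

A# – C## – E# – G## – B# – F##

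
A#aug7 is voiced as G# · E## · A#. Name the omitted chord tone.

The full A#aug7 chord is A#, C##, E##, G#.
Comparing with the voicing, the major 3rd (3rd) — C## — is absent.

C##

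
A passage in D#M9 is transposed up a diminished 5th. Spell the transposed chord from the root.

A diminished 5th up from D# is A, so the new chord is A major ninth.
- root: A
- major 3rd: C#
- perfect 5th: E
- major 7th: G#
- major 9th: B

A, C#, E, G#, B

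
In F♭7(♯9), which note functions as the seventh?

E𝄫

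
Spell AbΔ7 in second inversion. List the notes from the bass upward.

Eb, G, Ab, C

AbΔ7 = Ab–C–Eb–G; second inversion → fifth (Eb) lowest.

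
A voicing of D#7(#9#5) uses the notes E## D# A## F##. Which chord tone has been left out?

C#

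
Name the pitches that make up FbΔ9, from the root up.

Fb Ab Cb Eb Gb

FbΔ9 is a major ninth built on Fb.
- root: Fb
- major 3rd: Ab
- perfect 5th: Cb
- major 7th: Eb
- major 9th: Gb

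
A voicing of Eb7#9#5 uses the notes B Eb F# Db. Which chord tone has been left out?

G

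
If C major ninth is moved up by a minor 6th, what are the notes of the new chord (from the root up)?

C up a minor 6th → A-flat. New chord: A-flat major ninth.
- root: A-flat
- major 3rd: C
- perfect 5th: E-flat
- major 7th: G
- major 9th: B-flat

A-flat – C – E-flat – G – B-flat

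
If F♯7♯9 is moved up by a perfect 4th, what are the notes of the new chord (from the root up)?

F# up a perfect 4th → B. New chord: B dominant seventh sharp nine.
Root: B
Major 3rd (3rd): D#
Perfect 5th (5th): F#
Minor 7th (7th): A
Augmented 9th (9th): C##

B D# F# A C##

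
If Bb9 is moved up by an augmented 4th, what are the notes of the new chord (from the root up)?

E, G#, B, D, F#

Transposed root: Bb → E (augmented 4th up). So we spell E dominant ninth:
root → E
3rd (major 3rd) → G#
5th (perfect 5th) → B
7th (minor 7th) → D
9th (major 9th) → F#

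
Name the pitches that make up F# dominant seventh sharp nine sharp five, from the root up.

F-sharp, A-sharp, C-double-sharp, E, G-double-sharp

F# dominant seventh sharp nine sharp five is a dominant seventh sharp nine sharp five built on F-sharp.
Root: F-sharp
Major 3rd (3rd): A-sharp
Augmented 5th (5th): C-double-sharp
Minor 7th (7th): E
Augmented 9th (9th): G-double-sharp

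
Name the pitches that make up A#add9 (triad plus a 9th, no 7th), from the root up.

A#  C##  E#  B#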